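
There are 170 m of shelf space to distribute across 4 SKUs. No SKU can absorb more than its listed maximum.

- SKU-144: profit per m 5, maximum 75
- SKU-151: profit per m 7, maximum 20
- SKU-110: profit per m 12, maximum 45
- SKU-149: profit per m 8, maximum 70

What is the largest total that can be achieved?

1415

Highest profit per m first: SKU-110 12 > SKU-149 8 > SKU-151 7 > SKU-144 5.
Give SKU-110 45 to hit its cap of 45 → 125 left.
Give SKU-149 70 to hit its cap of 70 → 55 left.
SKU-151: +20 to 20 (cap) → 35 left.
SKU-144 has room for 75 but only 35 remain, so it gets 35.
Total = 5×35 + 7×20 + 12×45 + 8×70 = 1415.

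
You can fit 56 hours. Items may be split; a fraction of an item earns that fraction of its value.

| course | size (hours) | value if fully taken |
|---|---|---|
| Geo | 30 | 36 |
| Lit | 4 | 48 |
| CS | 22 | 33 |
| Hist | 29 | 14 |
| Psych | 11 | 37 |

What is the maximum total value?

Sort by value density: Lit 48/4≈12, Psych 37/11≈3.36, CS 33/22≈1.5, Geo 36/30≈1.2, Hist 14/29≈0.483.
All 4 hours of Lit fit (value 48) ; 52 remain.
Take all of Psych (11 hours, value 37) ; 41 hours left.
Take all of CS (22 hours, value 33) ; 19 hours left.
Fill the last 19 hours with part of Geo: 19/30 of it earns 22.8.
Total value = 140.8.

140.8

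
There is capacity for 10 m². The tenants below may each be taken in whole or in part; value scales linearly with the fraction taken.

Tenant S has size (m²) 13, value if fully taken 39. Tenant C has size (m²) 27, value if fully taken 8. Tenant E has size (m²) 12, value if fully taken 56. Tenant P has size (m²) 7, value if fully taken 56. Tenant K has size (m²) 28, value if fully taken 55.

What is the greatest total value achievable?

Best value per unit of size first: Tenant P 56/7≈8, Tenant E 56/12≈4.67, Tenant S 39/13≈3, Tenant K 55/28≈1.96, Tenant C 8/27≈0.296.
Take all of Tenant P (7 m², value 56) — 3 m² left.
3 m² left: a 3/12 share of Tenant E gives 56×3/12 = 14.
Total value = 70.

70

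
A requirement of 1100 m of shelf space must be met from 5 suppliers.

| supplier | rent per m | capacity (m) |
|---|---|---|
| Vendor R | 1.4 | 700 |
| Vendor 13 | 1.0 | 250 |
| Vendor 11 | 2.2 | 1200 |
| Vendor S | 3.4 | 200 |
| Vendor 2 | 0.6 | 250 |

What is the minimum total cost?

Cheapest first:
Vendor 2 (0.6): use full 250 → 850 m to go.
Take 250 from Vendor 13 at 1.0 → need 600 more.
Vendor R at 1.4: take 600 of its 700 → requirement met.
Vendor 11, Vendor S: unused.
Cost = 250×0.6 + 250×1.0 + 600×1.4 = 1240.

1240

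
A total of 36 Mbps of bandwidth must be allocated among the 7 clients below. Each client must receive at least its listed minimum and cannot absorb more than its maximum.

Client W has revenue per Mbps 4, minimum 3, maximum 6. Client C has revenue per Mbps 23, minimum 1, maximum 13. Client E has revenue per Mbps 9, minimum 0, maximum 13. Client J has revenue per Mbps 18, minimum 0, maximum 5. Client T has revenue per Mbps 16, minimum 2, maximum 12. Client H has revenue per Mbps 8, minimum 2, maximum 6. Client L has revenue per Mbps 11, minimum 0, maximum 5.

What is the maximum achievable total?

620

Meeting every minimum uses 3+1+0+0+2+2+0 = 8 Mbps, leaving 28.
Highest revenue per Mbps first: Client C 23 > Client J 18 > Client T 16 > Client L 11 > Client E 9 > Client H 8 > Client W 4.
Client C takes 12 more to reach its cap of 13 ; 16 left.
Client J takes 5 more to reach its cap of 5 ; 11 left.
Give Client T 10 more to hit its cap of 12 ; 1 left.
Client L has room for 5 more but only 1 remain, so it gets 1.
Total = 4×3 + 23×13 + 18×5 + 16×12 + 8×2 + 11×1 = 620.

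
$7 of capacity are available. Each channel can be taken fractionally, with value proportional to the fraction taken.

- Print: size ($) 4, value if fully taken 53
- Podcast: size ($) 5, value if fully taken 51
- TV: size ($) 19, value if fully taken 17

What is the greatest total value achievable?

Rank by value-to-size ratio: Print 53/4≈13.2, Podcast 51/5≈10.2, TV 17/19≈0.895.
Print: take in full, 4 $ for value 53 → 3 left.
Only 3 $ remain; take 3/5 of Podcast for value 51×3/5 = 30.6.
Total value = 83.6.

83.6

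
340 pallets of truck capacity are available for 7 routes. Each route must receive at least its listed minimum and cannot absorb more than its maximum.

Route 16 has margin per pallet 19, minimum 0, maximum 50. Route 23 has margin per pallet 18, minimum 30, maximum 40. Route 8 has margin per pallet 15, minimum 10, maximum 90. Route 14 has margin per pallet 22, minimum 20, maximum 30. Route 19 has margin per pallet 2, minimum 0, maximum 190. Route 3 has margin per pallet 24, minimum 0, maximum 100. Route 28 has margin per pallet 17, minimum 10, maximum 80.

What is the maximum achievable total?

6690

Meeting every minimum uses 0+30+10+20+0+0+10 = 70 pallets, leaving 270.
Order the routes by margin per pallet: Route 3 24 > Route 14 22 > Route 16 19 > Route 23 18 > Route 28 17 > Route 8 15 > Route 19 2.
Route 3 takes 100 more to reach its cap of 100 ; 170 left.
Route 14: +10 to 30 (cap) ; 160 left.
Route 16 takes 50 more to reach its cap of 50 ; 110 left.
Route 23 takes 10 more to reach its cap of 40 ; 100 left.
Give Route 28 70 more to hit its cap of 80 ; 30 left.
Only 30 left; Route 8 takes them to reach 40.
Total = 19×50 + 18×40 + 15×40 + 22×30 + 24×100 + 17×80 = 6690.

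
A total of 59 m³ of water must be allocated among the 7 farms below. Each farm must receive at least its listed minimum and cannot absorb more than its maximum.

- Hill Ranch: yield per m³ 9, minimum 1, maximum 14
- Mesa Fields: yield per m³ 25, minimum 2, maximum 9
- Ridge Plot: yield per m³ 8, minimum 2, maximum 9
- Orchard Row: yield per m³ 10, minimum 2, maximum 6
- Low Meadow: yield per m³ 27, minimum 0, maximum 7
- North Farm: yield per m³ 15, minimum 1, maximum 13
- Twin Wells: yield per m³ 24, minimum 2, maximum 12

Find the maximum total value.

Meeting every minimum uses 1+2+2+2+0+1+2 = 10 m³, leaving 49.
Highest yield per m³ first: Low Meadow 27 > Mesa Fields 25 > Twin Wells 24 > North Farm 15 > Orchard Row 10 > Hill Ranch 9 > Ridge Plot 8.
Give Low Meadow 7 more to hit its cap of 7 ; 42 left.
Give Mesa Fields 7 more to hit its cap of 9 ; 35 left.
Twin Wells: +10 to 12 (cap) ; 25 left.
North Farm: +12 to 13 (cap) ; 13 left.
Orchard Row takes 4 more to reach its cap of 6 ; 9 left.
Only 9 left; Hill Ranch takes them to reach 10.
Total = 9×10 + 25×9 + 8×2 + 10×6 + 27×7 + 15×13 + 24×12 = 1063.

1063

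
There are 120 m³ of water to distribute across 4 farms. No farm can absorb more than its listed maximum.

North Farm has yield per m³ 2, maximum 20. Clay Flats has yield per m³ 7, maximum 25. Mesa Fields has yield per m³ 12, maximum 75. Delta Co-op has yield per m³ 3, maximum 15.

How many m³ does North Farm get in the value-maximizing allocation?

5

Rank by yield per m³: Mesa Fields 12 > Clay Flats 7 > Delta Co-op 3 > North Farm 2.
Give Mesa Fields 75 to hit its cap of 75 → 45 left.
Give Clay Flats 25 to hit its cap of 25 → 20 left.
Delta Co-op takes 15 to reach its cap of 15 → 5 left.
North Farm has room for 20 but only 5 remain, so it gets 5.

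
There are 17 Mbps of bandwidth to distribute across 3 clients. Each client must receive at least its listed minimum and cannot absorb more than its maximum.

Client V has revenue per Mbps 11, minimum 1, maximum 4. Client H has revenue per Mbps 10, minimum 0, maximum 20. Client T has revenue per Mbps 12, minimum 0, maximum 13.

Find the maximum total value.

Meeting every minimum uses 1+0+0 = 1 Mbps, leaving 16.
Highest revenue per Mbps first: Client T 12 > Client V 11 > Client H 10.
Client T: +13 to 13 (cap) — 3 left.
Client V: +3 to 4 (cap) — 0 left.
Total = 11×4 + 12×13 = 200.

200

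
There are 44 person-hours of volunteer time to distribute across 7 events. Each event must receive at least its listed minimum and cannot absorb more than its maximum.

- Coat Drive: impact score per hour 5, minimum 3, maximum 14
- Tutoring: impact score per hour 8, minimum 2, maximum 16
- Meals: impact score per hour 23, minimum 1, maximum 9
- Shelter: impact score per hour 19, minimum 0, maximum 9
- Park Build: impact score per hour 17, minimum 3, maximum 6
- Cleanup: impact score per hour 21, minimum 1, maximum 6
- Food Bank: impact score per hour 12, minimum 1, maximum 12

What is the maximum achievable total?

745

Meeting every minimum uses 3+2+1+0+3+1+1 = 11 person-hours, leaving 33.
Order the events by impact score per hour: Meals 23 > Cleanup 21 > Shelter 19 > Park Build 17 > Food Bank 12 > Tutoring 8 > Coat Drive 5.
Meals takes 8 more to reach its cap of 9 — 25 left.
Cleanup: +5 to 6 (cap) — 20 left.
Shelter: +9 to 9 (cap) — 11 left.
Park Build takes 3 more to reach its cap of 6 — 8 left.
Food Bank has room for 11 more but only 8 remain, so it gets 9.
Total = 5×3 + 8×2 + 23×9 + 19×9 + 17×6 + 21×6 + 12×9 = 745.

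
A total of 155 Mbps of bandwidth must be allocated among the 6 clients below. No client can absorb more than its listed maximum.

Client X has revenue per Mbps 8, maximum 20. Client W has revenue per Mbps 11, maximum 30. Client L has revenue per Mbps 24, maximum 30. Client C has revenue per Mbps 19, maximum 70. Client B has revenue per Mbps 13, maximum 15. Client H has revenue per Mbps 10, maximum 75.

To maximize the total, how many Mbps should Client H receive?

10

Highest revenue per Mbps first: Client L 24 > Client C 19 > Client B 13 > Client W 11 > Client H 10 > Client X 8.
Give Client L 30 to hit its cap of 30 ; 125 left.
Give Client C 70 to hit its cap of 70 ; 55 left.
Give Client B 15 to hit its cap of 15 ; 40 left.
Client W: +30 to 30 (cap) ; 10 left.
Client H: +10 (room for 75) → 10. Pool exhausted.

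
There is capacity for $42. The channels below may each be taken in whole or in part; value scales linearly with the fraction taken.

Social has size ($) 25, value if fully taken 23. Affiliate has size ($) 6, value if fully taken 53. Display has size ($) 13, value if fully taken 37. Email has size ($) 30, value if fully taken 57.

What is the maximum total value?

133.7

Rank by value-to-size ratio: Affiliate 53/6≈8.83, Display 37/13≈2.85, Email 57/30≈1.9, Social 23/25≈0.92.
Affiliate: take in full, 6 $ for value 53 — 36 left.
Display: take in full, 13 $ for value 37 — 23 left.
23 $ left: a 23/30 share of Email gives 57×23/30 = 43.7.
Total value = 133.7.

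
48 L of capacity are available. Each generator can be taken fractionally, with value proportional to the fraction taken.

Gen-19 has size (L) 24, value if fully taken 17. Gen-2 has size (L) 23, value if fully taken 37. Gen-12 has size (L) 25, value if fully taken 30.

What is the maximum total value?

Best value per unit of size first: Gen-2 37/23≈1.61, Gen-12 30/25≈1.2, Gen-19 17/24≈0.708.
Gen-2: take in full, 23 L for value 37 ; 25 left.
Gen-12: take in full, 25 L for value 30 ; 0 left.
Total value = 67.

67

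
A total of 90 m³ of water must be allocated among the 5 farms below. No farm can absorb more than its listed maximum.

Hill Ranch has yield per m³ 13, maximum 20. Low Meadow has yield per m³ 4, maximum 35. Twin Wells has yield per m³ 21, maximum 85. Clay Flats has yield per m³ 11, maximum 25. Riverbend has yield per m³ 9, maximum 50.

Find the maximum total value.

1850

Rank by yield per m³: Twin Wells 21 > Hill Ranch 13 > Clay Flats 11 > Riverbend 9 > Low Meadow 4.
Give Twin Wells 85 to hit its cap of 85 ; 5 left.
Hill Ranch: +5 (room for 20) → 5. Pool exhausted.
Total = 13×5 + 21×85 = 1850.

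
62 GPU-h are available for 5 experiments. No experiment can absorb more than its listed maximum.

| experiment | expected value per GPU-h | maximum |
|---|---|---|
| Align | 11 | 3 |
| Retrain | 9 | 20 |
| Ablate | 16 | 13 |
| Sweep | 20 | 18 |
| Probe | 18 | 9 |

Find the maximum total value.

934

Rank by expected value per GPU-h: Sweep 20 > Probe 18 > Ablate 16 > Align 11 > Retrain 9.
Sweep: +18 to 18 (cap) → 44 left.
Give Probe 9 to hit its cap of 9 → 35 left.
Ablate takes 13 to reach its cap of 13 → 22 left.
Align takes 3 to reach its cap of 3 → 19 left.
Retrain: +19 (room for 20) → 19. Pool exhausted.
Total = 11×3 + 9×19 + 16×13 + 20×18 + 18×9 = 934.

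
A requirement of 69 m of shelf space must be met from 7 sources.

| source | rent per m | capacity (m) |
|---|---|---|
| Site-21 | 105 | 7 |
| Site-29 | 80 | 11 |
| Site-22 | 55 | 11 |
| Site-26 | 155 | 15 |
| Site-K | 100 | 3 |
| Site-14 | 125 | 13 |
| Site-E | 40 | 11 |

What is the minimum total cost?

Use sources in increasing cost order.
Take 11 from Site-E at 40 — need 58 more.
Site-22 (55): use full 11 — 47 m to go.
Take 11 from Site-29 at 80 — need 36 more.
Site-K (100): use full 3 — 33 m to go.
Site-21 (105): use full 7 — 26 m to go.
Site-14 at 125: take all 13 m — 13 still needed.
Site-26 at 155: take 13 of its 15 — requirement met.
Cost = 11×40 + 11×55 + 11×80 + 3×100 + 7×105 + 13×125 + 13×155 = 6600.

6600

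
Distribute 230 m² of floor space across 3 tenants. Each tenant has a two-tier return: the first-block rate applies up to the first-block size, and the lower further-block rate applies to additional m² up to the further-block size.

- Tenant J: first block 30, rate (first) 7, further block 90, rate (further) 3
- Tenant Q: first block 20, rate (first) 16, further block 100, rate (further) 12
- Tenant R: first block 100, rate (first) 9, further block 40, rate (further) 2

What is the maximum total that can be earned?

2490

Order all 6 blocks by rate: Tenant Q/tier1 16 > Tenant Q/tier2 12 > Tenant R/tier1 9 > Tenant J/tier1 7 > Tenant J/tier2 3 > Tenant R/tier2 2.
Tenant Q/tier1 (16): +20 ; 210 left.
Fill Tenant Q tier2 block (100 at 12) ; 110 left.
Tenant R/tier1 (9): +100 ; 10 left.
10 remain; put them into Tenant J tier1 at 7.
Total = 16×20 + 12×100 + 9×100 + 7×10 = 2490.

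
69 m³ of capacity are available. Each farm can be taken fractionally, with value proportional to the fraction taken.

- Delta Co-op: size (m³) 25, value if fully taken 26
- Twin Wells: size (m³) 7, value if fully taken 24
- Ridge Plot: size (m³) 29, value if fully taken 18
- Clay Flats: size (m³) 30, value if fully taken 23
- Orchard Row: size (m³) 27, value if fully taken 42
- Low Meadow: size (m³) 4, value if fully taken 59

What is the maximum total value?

155.6

Rank by value-to-size ratio: Low Meadow 59/4≈14.8, Twin Wells 24/7≈3.43, Orchard Row 42/27≈1.56, Delta Co-op 26/25≈1.04, Clay Flats 23/30≈0.767, Ridge Plot 18/29≈0.621.
All 4 m³ of Low Meadow fit (value 59) → 65 remain.
All 7 m³ of Twin Wells fit (value 24) → 58 remain.
All 27 m³ of Orchard Row fit (value 42) → 31 remain.
Take all of Delta Co-op (25 m³, value 26) → 6 m³ left.
6 m³ left: a 6/30 share of Clay Flats gives 23×6/30 = 4.6.
Total value = 155.6.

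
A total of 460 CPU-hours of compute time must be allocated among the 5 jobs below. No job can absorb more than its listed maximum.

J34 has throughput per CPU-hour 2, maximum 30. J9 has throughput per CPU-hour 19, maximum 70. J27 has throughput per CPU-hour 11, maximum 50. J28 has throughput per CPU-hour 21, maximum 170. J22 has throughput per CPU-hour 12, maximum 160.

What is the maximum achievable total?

Order the jobs by throughput per CPU-hour: J28 21 > J9 19 > J22 12 > J27 11 > J34 2.
J28: +170 to 170 (cap) → 290 left.
J9: +70 to 70 (cap) → 220 left.
J22 takes 160 to reach its cap of 160 → 60 left.
J27 takes 50 to reach its cap of 50 → 10 left.
J34 has room for 30 but only 10 remain, so it gets 10.
Total = 2×10 + 19×70 + 11×50 + 21×170 + 12×160 = 7390.

7390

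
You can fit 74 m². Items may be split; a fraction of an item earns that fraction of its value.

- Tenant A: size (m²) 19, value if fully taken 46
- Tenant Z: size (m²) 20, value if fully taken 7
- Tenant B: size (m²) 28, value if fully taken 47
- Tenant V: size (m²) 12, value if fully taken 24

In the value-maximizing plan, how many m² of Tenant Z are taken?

Best value per unit of size first: Tenant A 46/19≈2.42, Tenant V 24/12≈2, Tenant B 47/28≈1.68, Tenant Z 7/20≈0.35.
Tenant A: take in full, 19 m² for value 46 — 55 left.
Take all of Tenant V (12 m², value 24) — 43 m² left.
Take all of Tenant B (28 m², value 47) — 15 m² left.
Fill the last 15 m² with part of Tenant Z: 15/20 of it earns 5.25.

15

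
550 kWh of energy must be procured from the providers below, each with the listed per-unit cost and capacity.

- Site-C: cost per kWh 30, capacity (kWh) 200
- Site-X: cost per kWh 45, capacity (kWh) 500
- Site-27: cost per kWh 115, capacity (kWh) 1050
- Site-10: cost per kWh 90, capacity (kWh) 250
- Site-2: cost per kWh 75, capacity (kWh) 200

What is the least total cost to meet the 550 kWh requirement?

Fill from the cheapest provider first.
Take 200 from Site-C at 30 — need 350 more.
Take 350 from Site-X at 45 to finish.
Site-2, Site-10, Site-27: unused.
Cost = 200×30 + 350×45 = 21750.

21750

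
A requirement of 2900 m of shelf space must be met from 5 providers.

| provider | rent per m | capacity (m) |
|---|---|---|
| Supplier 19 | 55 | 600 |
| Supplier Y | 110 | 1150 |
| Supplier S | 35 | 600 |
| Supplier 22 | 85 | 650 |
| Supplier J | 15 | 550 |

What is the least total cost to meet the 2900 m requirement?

Cheapest first:
Take 550 from Supplier J at 15 — need 2350 more.
Supplier S at 35: take all 600 m — 1750 still needed.
Supplier 19 (55): use full 600 — 1150 m to go.
Take 650 from Supplier 22 at 85 — need 500 more.
Supplier Y (110): take the remaining 500 — done.
Cost = 550×15 + 600×35 + 600×55 + 650×85 + 500×110 = 172500.

172500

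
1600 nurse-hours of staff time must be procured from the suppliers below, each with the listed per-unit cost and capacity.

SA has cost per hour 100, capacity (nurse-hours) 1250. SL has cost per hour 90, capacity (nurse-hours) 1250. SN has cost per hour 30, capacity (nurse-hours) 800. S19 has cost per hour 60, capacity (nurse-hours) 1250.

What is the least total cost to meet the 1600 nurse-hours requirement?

72000

Use suppliers in increasing cost order.
Take 800 from SN at 30 → need 800 more.
Take 800 from S19 at 60 to finish.
SL, SA: unused.
Cost = 800×30 + 800×60 = 72000.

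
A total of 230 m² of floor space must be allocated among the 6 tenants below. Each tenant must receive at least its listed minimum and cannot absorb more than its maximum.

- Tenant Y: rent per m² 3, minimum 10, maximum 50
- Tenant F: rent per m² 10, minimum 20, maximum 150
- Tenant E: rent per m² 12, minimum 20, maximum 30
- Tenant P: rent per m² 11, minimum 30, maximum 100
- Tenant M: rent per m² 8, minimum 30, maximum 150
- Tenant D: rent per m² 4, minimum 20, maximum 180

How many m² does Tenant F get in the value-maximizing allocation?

40

Meeting every minimum uses 10+20+20+30+30+20 = 130 m², leaving 100.
Order the tenants by rent per m²: Tenant E 12 > Tenant P 11 > Tenant F 10 > Tenant M 8 > Tenant D 4 > Tenant Y 3.
Give Tenant E 10 more to hit its cap of 30 → 90 left.
Tenant P: +70 to 100 (cap) → 20 left.
Tenant F has room for 130 more but only 20 remain, so it gets 40.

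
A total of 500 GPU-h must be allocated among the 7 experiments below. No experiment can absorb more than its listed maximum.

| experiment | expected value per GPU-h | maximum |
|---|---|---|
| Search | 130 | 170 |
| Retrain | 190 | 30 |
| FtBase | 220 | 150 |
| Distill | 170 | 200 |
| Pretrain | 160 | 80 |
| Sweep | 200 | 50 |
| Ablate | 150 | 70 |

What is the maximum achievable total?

Highest expected value per GPU-h first: FtBase 220 > Sweep 200 > Retrain 190 > Distill 170 > Pretrain 160 > Ablate 150 > Search 130.
FtBase takes 150 to reach its cap of 150 ; 350 left.
Sweep: +50 to 50 (cap) ; 300 left.
Retrain takes 30 to reach its cap of 30 ; 270 left.
Distill takes 200 to reach its cap of 200 ; 70 left.
Only 70 left; Pretrain takes them to reach 70.
Total = 190×30 + 220×150 + 170×200 + 160×70 + 200×50 = 93900.

93900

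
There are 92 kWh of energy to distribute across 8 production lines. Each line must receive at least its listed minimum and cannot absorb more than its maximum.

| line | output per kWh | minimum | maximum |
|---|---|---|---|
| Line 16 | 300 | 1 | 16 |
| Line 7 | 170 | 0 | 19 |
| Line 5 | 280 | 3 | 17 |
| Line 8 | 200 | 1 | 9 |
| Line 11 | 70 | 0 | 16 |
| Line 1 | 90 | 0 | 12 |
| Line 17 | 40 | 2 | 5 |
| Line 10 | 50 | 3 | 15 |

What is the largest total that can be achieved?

16880

Meeting every minimum uses 1+0+3+1+0+0+2+3 = 10 kWh, leaving 82.
Rank by output per kWh: Line 16 300 > Line 5 280 > Line 8 200 > Line 7 170 > Line 1 90 > Line 11 70 > Line 10 50 > Line 17 40.
Give Line 16 15 more to hit its cap of 16 → 67 left.
Line 5: +14 to 17 (cap) → 53 left.
Line 8 takes 8 more to reach its cap of 9 → 45 left.
Line 7 takes 19 more to reach its cap of 19 → 26 left.
Line 1 takes 12 more to reach its cap of 12 → 14 left.
Only 14 left; Line 11 takes them to reach 14.
Total = 300×16 + 170×19 + 280×17 + 200×9 + 70×14 + 90×12 + 40×2 + 50×3 = 16880.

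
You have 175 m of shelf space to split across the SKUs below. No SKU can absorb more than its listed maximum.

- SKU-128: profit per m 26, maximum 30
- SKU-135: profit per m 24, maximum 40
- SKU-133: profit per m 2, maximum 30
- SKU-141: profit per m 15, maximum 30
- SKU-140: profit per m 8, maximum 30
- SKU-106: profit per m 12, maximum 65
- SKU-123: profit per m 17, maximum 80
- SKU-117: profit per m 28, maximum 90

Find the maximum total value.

4515

Highest profit per m first: SKU-117 28 > SKU-128 26 > SKU-135 24 > SKU-123 17 > SKU-141 15 > SKU-106 12 > SKU-140 8 > SKU-133 2.
Give SKU-117 90 to hit its cap of 90 — 85 left.
SKU-128 takes 30 to reach its cap of 30 — 55 left.
SKU-135 takes 40 to reach its cap of 40 — 15 left.
SKU-123 has room for 80 but only 15 remain, so it gets 15.
Total = 26×30 + 24×40 + 17×15 + 28×90 = 4515.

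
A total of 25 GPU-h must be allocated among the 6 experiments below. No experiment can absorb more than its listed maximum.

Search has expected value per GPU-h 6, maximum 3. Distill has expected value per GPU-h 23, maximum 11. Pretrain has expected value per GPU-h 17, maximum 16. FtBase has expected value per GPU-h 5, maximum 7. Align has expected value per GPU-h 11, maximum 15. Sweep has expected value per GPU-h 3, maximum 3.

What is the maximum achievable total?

491

Highest expected value per GPU-h first: Distill 23 > Pretrain 17 > Align 11 > Search 6 > FtBase 5 > Sweep 3.
Distill takes 11 to reach its cap of 11 → 14 left.
Pretrain has room for 16 but only 14 remain, so it gets 14.
Total = 23×11 + 17×14 = 491.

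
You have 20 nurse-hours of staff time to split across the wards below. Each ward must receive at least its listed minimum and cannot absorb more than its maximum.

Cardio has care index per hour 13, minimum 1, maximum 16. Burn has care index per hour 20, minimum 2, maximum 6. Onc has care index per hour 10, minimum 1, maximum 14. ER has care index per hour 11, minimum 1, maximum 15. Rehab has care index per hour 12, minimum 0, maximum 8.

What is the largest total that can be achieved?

Meeting every minimum uses 1+2+1+1+0 = 5 nurse-hours, leaving 15.
Highest care index per hour first: Burn 20 > Cardio 13 > Rehab 12 > ER 11 > Onc 10.
Burn: +4 to 6 (cap) — 11 left.
Cardio has room for 15 more but only 11 remain, so it gets 12.
Total = 13×12 + 20×6 + 10×1 + 11×1 = 297.

297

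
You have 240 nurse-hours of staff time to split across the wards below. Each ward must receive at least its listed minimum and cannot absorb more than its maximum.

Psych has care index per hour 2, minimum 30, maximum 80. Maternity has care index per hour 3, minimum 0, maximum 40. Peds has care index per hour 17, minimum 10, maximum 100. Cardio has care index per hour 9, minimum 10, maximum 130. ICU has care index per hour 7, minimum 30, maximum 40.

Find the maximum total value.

2690

Meeting every minimum uses 30+0+10+10+30 = 80 nurse-hours, leaving 160.
Highest care index per hour first: Peds 17 > Cardio 9 > ICU 7 > Maternity 3 > Psych 2.
Peds takes 90 more to reach its cap of 100 → 70 left.
Cardio: +70 (room for 120) → 80. Pool exhausted.
Total = 2×30 + 17×100 + 9×80 + 7×30 = 2690.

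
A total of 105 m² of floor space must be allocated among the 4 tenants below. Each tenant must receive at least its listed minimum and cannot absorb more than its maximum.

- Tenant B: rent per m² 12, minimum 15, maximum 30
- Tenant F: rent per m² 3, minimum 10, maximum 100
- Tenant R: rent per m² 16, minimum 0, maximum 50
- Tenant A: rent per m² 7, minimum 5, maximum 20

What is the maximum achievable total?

1295

Meeting every minimum uses 15+10+0+5 = 30 m², leaving 75.
Highest rent per m² first: Tenant R 16 > Tenant B 12 > Tenant A 7 > Tenant F 3.
Give Tenant R 50 more to hit its cap of 50 — 25 left.
Tenant B takes 15 more to reach its cap of 30 — 10 left.
Tenant A has room for 15 more but only 10 remain, so it gets 15.
Total = 12×30 + 3×10 + 16×50 + 7×15 = 1295.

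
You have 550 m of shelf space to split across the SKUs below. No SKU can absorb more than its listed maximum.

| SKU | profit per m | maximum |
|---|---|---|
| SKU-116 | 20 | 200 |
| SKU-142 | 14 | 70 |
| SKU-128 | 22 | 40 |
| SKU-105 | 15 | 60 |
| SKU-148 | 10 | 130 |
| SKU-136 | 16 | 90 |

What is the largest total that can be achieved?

9100

Highest profit per m first: SKU-128 22 > SKU-116 20 > SKU-136 16 > SKU-105 15 > SKU-142 14 > SKU-148 10.
SKU-128 takes 40 to reach its cap of 40 — 510 left.
SKU-116 takes 200 to reach its cap of 200 — 310 left.
SKU-136 takes 90 to reach its cap of 90 — 220 left.
SKU-105 takes 60 to reach its cap of 60 — 160 left.
SKU-142: +70 to 70 (cap) — 90 left.
SKU-148 has room for 130 but only 90 remain, so it gets 90.
Total = 20×200 + 14×70 + 22×40 + 15×60 + 10×90 + 16×90 = 9100.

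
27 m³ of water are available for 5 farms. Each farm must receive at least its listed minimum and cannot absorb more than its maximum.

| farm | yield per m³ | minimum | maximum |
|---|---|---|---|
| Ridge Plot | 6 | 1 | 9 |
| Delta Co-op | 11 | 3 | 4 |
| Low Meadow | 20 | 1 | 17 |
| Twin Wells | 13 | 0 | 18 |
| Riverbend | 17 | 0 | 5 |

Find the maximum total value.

Meeting every minimum uses 1+3+1+0+0 = 5 m³, leaving 22.
Rank by yield per m³: Low Meadow 20 > Riverbend 17 > Twin Wells 13 > Delta Co-op 11 > Ridge Plot 6.
Give Low Meadow 16 more to hit its cap of 17 — 6 left.
Riverbend takes 5 more to reach its cap of 5 — 1 left.
Only 1 left; Twin Wells takes them to reach 1.
Total = 6×1 + 11×3 + 20×17 + 13×1 + 17×5 = 477.

477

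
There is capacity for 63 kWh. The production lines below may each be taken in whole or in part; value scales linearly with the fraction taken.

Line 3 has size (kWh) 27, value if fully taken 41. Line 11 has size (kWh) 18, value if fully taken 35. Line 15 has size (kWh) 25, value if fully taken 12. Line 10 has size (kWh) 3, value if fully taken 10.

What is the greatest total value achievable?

93.2

Best value per unit of size first: Line 10 10/3≈3.33, Line 11 35/18≈1.94, Line 3 41/27≈1.52, Line 15 12/25≈0.48.
All 3 kWh of Line 10 fit (value 10) — 60 remain.
Take all of Line 11 (18 kWh, value 35) — 42 kWh left.
Line 3: take in full, 27 kWh for value 41 — 15 left.
Fill the last 15 kWh with part of Line 15: 15/25 of it earns 7.2.
Total value = 93.2.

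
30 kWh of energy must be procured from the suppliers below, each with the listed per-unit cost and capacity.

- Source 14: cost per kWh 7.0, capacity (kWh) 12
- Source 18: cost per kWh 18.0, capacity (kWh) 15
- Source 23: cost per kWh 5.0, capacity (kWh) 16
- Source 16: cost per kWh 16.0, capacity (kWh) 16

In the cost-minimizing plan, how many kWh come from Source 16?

2

Use suppliers in increasing cost order.
Source 23 at 5.0: take all 16 kWh — 14 still needed.
Take 12 from Source 14 at 7.0 — need 2 more.
Take 2 from Source 16 at 16.0 to finish.
Source 18: unused.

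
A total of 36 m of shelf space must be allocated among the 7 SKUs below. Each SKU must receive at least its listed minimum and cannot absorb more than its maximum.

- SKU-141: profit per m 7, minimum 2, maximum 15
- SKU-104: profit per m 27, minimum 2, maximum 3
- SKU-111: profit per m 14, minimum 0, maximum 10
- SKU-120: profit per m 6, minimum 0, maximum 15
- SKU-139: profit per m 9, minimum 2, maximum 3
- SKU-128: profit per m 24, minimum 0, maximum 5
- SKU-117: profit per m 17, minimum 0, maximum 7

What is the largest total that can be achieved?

Meeting every minimum uses 2+2+0+0+2+0+0 = 6 m, leaving 30.
Highest profit per m first: SKU-104 27 > SKU-128 24 > SKU-117 17 > SKU-111 14 > SKU-139 9 > SKU-141 7 > SKU-120 6.
SKU-104 takes 1 more to reach its cap of 3 → 29 left.
Give SKU-128 5 more to hit its cap of 5 → 24 left.
SKU-117 takes 7 more to reach its cap of 7 → 17 left.
SKU-111: +10 to 10 (cap) → 7 left.
SKU-139: +1 to 3 (cap) → 6 left.
SKU-141: +6 (room for 13) → 8. Pool exhausted.
Total = 7×8 + 27×3 + 14×10 + 9×3 + 24×5 + 17×7 = 543.

543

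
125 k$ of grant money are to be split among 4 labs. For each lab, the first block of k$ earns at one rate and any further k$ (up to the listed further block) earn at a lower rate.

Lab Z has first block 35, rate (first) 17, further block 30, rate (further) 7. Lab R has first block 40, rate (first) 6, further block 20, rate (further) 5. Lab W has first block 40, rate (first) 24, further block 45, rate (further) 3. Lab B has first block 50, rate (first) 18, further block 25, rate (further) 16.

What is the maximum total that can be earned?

Rank every tier by rate: Lab W/tier1 24 > Lab B/tier1 18 > Lab Z/tier1 17 > Lab B/tier2 16 > Lab Z/tier2 7 > Lab R/tier1 6 > Lab R/tier2 5 > Lab W/tier2 3.
Fill Lab W tier1 block (40 at 24) — 85 left.
Fill Lab B tier1 block (50 at 18) — 35 left.
Lab Z/tier1 (17): +35 — 0 left.
Total = 24×40 + 18×50 + 17×35 = 2455.

2455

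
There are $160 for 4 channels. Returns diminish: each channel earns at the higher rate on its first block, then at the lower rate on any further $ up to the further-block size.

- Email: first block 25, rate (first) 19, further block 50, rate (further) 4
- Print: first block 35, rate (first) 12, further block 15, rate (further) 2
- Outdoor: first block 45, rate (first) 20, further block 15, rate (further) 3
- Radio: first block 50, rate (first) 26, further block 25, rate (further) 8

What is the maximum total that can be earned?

3135

Rank every tier by rate: Radio/tier1 26 > Outdoor/tier1 20 > Email/tier1 19 > Print/tier1 12 > Radio/tier2 8 > Email/tier2 4 > Outdoor/tier2 3 > Print/tier2 2.
Fill Radio tier1 block (50 at 26) → 110 left.
Outdoor tier1 at 20: fill all 45 → 65 left.
Fill Email tier1 block (25 at 19) → 40 left.
Print/tier1 (12): +35 → 5 left.
Radio tier2 at 8: only 5 left, fill 5.
Total = 26×50 + 20×45 + 19×25 + 12×35 + 8×5 = 3135.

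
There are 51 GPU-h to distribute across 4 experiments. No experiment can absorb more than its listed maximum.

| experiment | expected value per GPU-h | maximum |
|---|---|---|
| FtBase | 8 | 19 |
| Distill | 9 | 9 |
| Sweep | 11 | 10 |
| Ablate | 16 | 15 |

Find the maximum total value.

Order the experiments by expected value per GPU-h: Ablate 16 > Sweep 11 > Distill 9 > FtBase 8.
Ablate takes 15 to reach its cap of 15 ; 36 left.
Sweep takes 10 to reach its cap of 10 ; 26 left.
Give Distill 9 to hit its cap of 9 ; 17 left.
Only 17 left; FtBase takes them to reach 17.
Total = 8×17 + 9×9 + 11×10 + 16×15 = 567.

567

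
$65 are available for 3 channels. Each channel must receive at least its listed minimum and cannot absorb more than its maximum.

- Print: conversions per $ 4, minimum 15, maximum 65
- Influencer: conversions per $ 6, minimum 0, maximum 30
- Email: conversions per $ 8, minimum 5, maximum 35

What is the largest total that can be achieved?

430

Meeting every minimum uses 15+0+5 = 20 $, leaving 45.
Order the channels by conversions per $: Email 8 > Influencer 6 > Print 4.
Email takes 30 more to reach its cap of 35 ; 15 left.
Only 15 left; Influencer takes them to reach 15.
Total = 4×15 + 6×15 + 8×35 = 430.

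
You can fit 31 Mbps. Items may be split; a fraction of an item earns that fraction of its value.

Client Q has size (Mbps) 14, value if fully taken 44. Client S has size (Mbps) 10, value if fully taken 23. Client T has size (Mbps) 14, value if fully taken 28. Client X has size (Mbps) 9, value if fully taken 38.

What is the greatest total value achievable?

100.4

Best value per unit of size first: Client X 38/9≈4.22, Client Q 44/14≈3.14, Client S 23/10≈2.3, Client T 28/14≈2.
Client X: take in full, 9 Mbps for value 38 ; 22 left.
Take all of Client Q (14 Mbps, value 44) ; 8 Mbps left.
8 Mbps left: a 8/10 share of Client S gives 23×8/10 = 18.4.
Total value = 100.4.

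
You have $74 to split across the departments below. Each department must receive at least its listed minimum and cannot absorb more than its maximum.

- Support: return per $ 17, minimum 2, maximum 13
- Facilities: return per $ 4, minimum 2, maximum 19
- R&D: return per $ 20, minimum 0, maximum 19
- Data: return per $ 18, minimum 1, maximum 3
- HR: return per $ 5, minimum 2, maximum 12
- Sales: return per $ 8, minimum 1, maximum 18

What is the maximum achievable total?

895

Meeting every minimum uses 2+2+0+1+2+1 = 8 $, leaving 66.
Order the departments by return per $: R&D 20 > Data 18 > Support 17 > Sales 8 > HR 5 > Facilities 4.
Give R&D 19 more to hit its cap of 19 ; 47 left.
Give Data 2 more to hit its cap of 3 ; 45 left.
Give Support 11 more to hit its cap of 13 ; 34 left.
Give Sales 17 more to hit its cap of 18 ; 17 left.
HR takes 10 more to reach its cap of 12 ; 7 left.
Facilities has room for 17 more but only 7 remain, so it gets 9.
Total = 17×13 + 4×9 + 20×19 + 18×3 + 5×12 + 8×18 = 895.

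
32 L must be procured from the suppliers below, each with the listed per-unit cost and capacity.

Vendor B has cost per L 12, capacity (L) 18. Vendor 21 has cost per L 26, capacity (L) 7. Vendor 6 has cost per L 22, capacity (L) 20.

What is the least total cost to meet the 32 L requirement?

524

Cheapest first:
Vendor B (12): use full 18 → 14 L to go.
Vendor 6 (22): take the remaining 14 → done.
Vendor 21: unused.
Cost = 18×12 + 14×22 = 524.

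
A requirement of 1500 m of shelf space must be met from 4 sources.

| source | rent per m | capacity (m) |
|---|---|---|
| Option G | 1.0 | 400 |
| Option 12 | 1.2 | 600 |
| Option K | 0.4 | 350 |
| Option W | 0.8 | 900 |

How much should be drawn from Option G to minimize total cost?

250

Cheapest first:
Take 350 from Option K at 0.4 ; need 1150 more.
Option W at 0.8: take all 900 m ; 250 still needed.
Option G (1.0): take the remaining 250 ; done.
Option 12: unused.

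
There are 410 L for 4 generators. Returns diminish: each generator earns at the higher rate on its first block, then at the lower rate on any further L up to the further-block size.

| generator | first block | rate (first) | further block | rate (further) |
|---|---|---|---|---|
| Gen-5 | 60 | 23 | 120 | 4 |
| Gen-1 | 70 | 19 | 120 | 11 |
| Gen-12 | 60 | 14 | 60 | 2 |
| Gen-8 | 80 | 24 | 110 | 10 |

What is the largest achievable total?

6990

Rank every tier by rate: Gen-8/first 24 > Gen-5/first 23 > Gen-1/first 19 > Gen-12/first 14 > Gen-1/second 11 > Gen-8/second 10 > Gen-5/second 4 > Gen-12/second 2.
Fill Gen-8 first block (80 at 24) ; 330 left.
Gen-5/first (23): +60 ; 270 left.
Gen-1 first at 19: fill all 70 ; 200 left.
Gen-12/first (14): +60 ; 140 left.
Gen-1/second (11): +120 ; 20 left.
Gen-8 second at 10: only 20 left, fill 20.
Total = 24×80 + 23×60 + 19×70 + 14×60 + 11×120 + 10×20 = 6990.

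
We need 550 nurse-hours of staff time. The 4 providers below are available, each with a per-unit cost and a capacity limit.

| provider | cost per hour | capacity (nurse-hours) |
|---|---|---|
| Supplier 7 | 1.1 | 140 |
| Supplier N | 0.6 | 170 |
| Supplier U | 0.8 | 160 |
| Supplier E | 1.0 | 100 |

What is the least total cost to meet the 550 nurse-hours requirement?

462

Cheapest first:
Supplier N at 0.6: take all 170 nurse-hours → 380 still needed.
Supplier U at 0.8: take all 160 nurse-hours → 220 still needed.
Supplier E at 1.0: take all 100 nurse-hours → 120 still needed.
Take 120 from Supplier 7 at 1.1 to finish.
Cost = 170×0.6 + 160×0.8 + 100×1.0 + 120×1.1 = 462.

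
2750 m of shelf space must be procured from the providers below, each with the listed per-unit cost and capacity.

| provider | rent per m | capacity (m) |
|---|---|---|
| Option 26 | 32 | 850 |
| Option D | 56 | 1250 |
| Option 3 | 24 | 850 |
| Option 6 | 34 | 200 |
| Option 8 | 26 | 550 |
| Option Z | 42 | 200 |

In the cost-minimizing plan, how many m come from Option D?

100

Cheapest first:
Option 3 at 24: take all 850 m → 1900 still needed.
Option 8 at 26: take all 550 m → 1350 still needed.
Option 26 (32): use full 850 → 500 m to go.
Take 200 from Option 6 at 34 → need 300 more.
Option Z at 42: take all 200 m → 100 still needed.
Take 100 from Option D at 56 to finish.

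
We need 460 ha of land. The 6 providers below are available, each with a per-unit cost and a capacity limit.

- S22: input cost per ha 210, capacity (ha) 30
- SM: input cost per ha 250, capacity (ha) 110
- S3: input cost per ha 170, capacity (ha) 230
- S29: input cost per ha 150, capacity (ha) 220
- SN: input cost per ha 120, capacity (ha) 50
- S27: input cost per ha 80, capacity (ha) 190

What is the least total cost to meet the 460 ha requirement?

54200

Fill from the cheapest provider first.
S27 at 80: take all 190 ha → 270 still needed.
SN at 120: take all 50 ha → 220 still needed.
Take 220 from S29 at 150 → need 0 more.
S3, S22, SM: unused.
Cost = 190×80 + 50×120 + 220×150 = 54200.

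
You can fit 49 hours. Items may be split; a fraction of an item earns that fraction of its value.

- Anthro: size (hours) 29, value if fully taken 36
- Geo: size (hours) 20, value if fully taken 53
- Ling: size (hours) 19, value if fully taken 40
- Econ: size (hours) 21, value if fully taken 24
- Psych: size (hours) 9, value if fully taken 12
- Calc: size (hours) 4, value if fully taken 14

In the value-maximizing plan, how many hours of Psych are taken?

6

Rank by value-to-size ratio: Calc 14/4≈3.5, Geo 53/20≈2.65, Ling 40/19≈2.11, Psych 12/9≈1.33, Anthro 36/29≈1.24, Econ 24/21≈1.14.
Calc: take in full, 4 hours for value 14 ; 45 left.
Take all of Geo (20 hours, value 53) ; 25 hours left.
Ling: take in full, 19 hours for value 40 ; 6 left.
Fill the last 6 hours with part of Psych: 6/9 of it earns 8.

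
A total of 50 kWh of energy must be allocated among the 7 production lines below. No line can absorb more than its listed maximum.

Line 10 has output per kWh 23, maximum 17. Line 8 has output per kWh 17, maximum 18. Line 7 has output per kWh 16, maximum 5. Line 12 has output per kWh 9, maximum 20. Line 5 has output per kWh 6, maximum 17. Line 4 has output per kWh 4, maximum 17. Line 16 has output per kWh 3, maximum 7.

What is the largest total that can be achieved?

867

Order the production lines by output per kWh: Line 10 23 > Line 8 17 > Line 7 16 > Line 12 9 > Line 5 6 > Line 4 4 > Line 16 3.
Give Line 10 17 to hit its cap of 17 → 33 left.
Give Line 8 18 to hit its cap of 18 → 15 left.
Line 7: +5 to 5 (cap) → 10 left.
Only 10 left; Line 12 takes them to reach 10.
Total = 23×17 + 17×18 + 16×5 + 9×10 = 867.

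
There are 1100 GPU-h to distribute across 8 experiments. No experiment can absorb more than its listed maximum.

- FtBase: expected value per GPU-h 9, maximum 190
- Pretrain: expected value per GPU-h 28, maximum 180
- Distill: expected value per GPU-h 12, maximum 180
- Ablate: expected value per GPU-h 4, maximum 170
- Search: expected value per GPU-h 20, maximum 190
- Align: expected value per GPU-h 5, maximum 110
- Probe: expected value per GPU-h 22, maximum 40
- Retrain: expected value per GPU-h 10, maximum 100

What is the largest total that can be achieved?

Rank by expected value per GPU-h: Pretrain 28 > Probe 22 > Search 20 > Distill 12 > Retrain 10 > FtBase 9 > Align 5 > Ablate 4.
Pretrain takes 180 to reach its cap of 180 → 920 left.
Probe takes 40 to reach its cap of 40 → 880 left.
Give Search 190 to hit its cap of 190 → 690 left.
Distill takes 180 to reach its cap of 180 → 510 left.
Retrain takes 100 to reach its cap of 100 → 410 left.
FtBase takes 190 to reach its cap of 190 → 220 left.
Align: +110 to 110 (cap) → 110 left.
Ablate: +110 (room for 170) → 110. Pool exhausted.
Total = 9×190 + 28×180 + 12×180 + 4×110 + 20×190 + 5×110 + 22×40 + 10×100 = 15580.

15580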